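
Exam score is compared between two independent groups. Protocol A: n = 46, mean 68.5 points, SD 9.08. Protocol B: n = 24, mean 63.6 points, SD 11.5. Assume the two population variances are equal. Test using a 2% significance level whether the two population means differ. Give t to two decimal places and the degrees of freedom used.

Let group 1 = protocol A, group 2 = protocol B. H0: μ_1 = μ_2; H1: μ_1 ≠ μ_2 (two-sample pooled-variance t-test, two-sided).
s_p² = [(46−1)·9.08² + (24−1)·11.5²]/(46+24−2) = 99.2917
t = (68.5 − 63.6)/√[99.2917·(1/46 + 1/24)] = 1.95
df = n₁ + n₂ − 2 = 68
Two-sided p-value ≈ 0.055
Since p ≈ 0.055 > α = 0.02, fail to reject H0; the data do not provide sufficient evidence against H0.

t = 1.95, df = 68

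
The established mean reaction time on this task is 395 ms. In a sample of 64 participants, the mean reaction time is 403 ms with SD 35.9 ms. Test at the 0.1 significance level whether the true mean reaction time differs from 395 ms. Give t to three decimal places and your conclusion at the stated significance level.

H0: μ = 395; H1: μ ≠ 395 (one-sample t-test, two-sided).
t = (x̄ − μ₀)/(s/√n) = (403 − 395)/(35.9/√64) = 1.783
df = n − 1 = 63
Two-sided p-value ≈ 0.0794
Since p ≈ 0.0794 < α = 0.1, reject H0; the data support H1.

t = 1.783; reject H0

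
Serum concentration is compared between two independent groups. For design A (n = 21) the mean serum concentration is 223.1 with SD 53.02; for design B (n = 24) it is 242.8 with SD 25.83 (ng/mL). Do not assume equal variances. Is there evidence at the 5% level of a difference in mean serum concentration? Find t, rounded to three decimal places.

-1.549

Let group 1 = design A, group 2 = design B. H0: μ_1 = μ_2; H1: μ_1 ≠ μ_2 (Welch's two-sample t-test, two-sided).
t = (x̄_1 − x̄_2)/√(s_1²/n_1 + s_2²/n_2) = (223.1 − 242.8)/√(53.02²/21 + 25.83²/24) = -1.549
Welch–Satterthwaite df ≈ 28.12
Two-sided p-value ≈ 0.132
Since p ≈ 0.132 > α = 0.05, fail to reject H0; the data do not provide sufficient evidence against H0.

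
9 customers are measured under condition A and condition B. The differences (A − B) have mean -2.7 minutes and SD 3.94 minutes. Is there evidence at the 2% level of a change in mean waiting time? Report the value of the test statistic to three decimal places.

-2.056

H0: μ_d = 0; H1: μ_d ≠ 0 (paired t-test on the differences, two-sided).
t = d̄/(s_d/√n) = -2.7/(3.94/√9) = -2.056
df = n − 1 = 8
Two-sided p-value ≈ 0.0738
Since p ≈ 0.0738 > α = 0.02, fail to reject H0; the data do not provide sufficient evidence against H0.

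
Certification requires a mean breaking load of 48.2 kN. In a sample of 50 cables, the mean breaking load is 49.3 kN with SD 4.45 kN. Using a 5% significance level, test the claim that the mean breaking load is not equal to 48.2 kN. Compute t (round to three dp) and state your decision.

H0: μ = 48.2; H1: μ ≠ 48.2 (one-sample t-test, two-sided).
t = (x̄ − μ₀)/(s/√n) = (49.3 − 48.2)/(4.45/√50) = 1.748
df = n − 1 = 49
Two-sided p-value ≈ 0.0867
Since p ≈ 0.0867 > α = 0.05, fail to reject H0; the evidence is not statistically significant.

t = 1.748; fail to reject H0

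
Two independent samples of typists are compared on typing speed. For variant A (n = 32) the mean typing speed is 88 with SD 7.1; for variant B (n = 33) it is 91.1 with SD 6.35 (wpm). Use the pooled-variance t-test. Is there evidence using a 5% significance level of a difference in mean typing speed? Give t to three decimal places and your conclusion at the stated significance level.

t = -1.857; fail to reject H0

Let group 1 = variant A, group 2 = variant B. H0: μ_1 = μ_2; H1: μ_1 ≠ μ_2 (two-sample pooled-variance t-test, two-sided).
s_p² = [(32−1)·7.1² + (33−1)·6.35²]/(32+33−2) = 45.2862
t = (88 − 91.1)/√[45.2862·(1/32 + 1/33)] = -1.857
df = n₁ + n₂ − 2 = 63
Two-sided p-value ≈ 0.0680
Since p ≈ 0.0680 > α = 0.05, fail to reject H0; the evidence is not statistically significant.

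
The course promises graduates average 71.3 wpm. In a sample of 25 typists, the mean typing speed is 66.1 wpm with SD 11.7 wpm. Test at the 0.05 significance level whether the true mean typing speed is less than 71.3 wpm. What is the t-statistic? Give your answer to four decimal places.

-2.2222

H0: μ = 71.3; H1: μ < 71.3 (one-sample t-test, left-tailed).
t = (x̄ − μ₀)/(s/√n) = (66.1 − 71.3)/(11.7/√25) = -2.2222
df = n − 1 = 24
p-value = P(T ≤ -2.2222) ≈ 0.018
Since p ≈ 0.018 < α = 0.05, reject H0; the evidence is statistically significant.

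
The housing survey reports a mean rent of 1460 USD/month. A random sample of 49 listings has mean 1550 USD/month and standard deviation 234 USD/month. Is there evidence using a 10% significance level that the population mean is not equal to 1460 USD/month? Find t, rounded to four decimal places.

H0: μ = 1460; H1: μ ≠ 1460 (one-sample t-test, two-sided).
t = (x̄ − μ₀)/(s/√n) = (1550 − 1460)/(234/√49) = 2.6923
df = n − 1 = 48
Two-sided p-value ≈ 0.0097
Since p ≈ 0.0097 < α = 0.1, reject H0; the data support H1.

2.6923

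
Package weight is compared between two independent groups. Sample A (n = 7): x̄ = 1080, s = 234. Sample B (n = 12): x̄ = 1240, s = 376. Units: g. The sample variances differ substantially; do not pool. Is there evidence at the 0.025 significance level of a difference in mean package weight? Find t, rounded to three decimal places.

-1.143

Let group 1 = sample A, group 2 = sample B. H0: μ_1 = μ_2; H1: μ_1 ≠ μ_2 (Welch's two-sample t-test, two-sided).
t = (x̄_1 − x̄_2)/√(s_1²/n_1 + s_2²/n_2) = (1080 − 1240)/√(234²/7 + 376²/12) = -1.143
Welch–Satterthwaite df ≈ 16.84
Two-sided p-value ≈ 0.2691
Since p ≈ 0.2691 > α = 0.025, fail to reject H0; the data do not provide sufficient evidence against H0.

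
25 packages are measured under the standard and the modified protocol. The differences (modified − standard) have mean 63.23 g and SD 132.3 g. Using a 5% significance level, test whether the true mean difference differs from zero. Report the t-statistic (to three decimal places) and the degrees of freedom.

t = 2.390, df = 24

H0: μ_d = 0; H1: μ_d ≠ 0 (paired t-test on the differences, two-sided).
t = d̄/(s_d/√n) = 63.23/(132.3/√25) = 2.390
df = n − 1 = 24
Two-sided p-value ≈ 0.025
Since p ≈ 0.025 < α = 0.05, reject H0; the data support H1.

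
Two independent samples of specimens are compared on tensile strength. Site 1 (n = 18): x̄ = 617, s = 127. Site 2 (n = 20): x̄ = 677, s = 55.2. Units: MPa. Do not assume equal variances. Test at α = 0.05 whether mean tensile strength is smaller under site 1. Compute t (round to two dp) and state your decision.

Let group 1 = site 1, group 2 = site 2. H0: μ_1 = μ_2; H1: μ_1 < μ_2 (Welch's two-sample t-test, left-tailed).
t = (x̄_1 − x̄_2)/√(s_1²/n_1 + s_2²/n_2) = (617 − 677)/√(127²/18 + 55.2²/20) = -1.85
Welch–Satterthwaite df ≈ 22.69
p-value = P(T ≤ -1.85) ≈ 0.038
Since p ≈ 0.038 < α = 0.05, reject H0; the evidence is statistically significant.

t = -1.85; reject H0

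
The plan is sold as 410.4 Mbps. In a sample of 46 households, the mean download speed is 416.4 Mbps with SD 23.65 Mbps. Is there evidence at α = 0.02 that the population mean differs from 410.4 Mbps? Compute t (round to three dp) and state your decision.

H0: μ = 410.4; H1: μ ≠ 410.4 (one-sample t-test, two-sided).
t = (x̄ − μ₀)/(s/√n) = (416.4 − 410.4)/(23.65/√46) = 1.721
df = n − 1 = 45
Two-sided p-value ≈ 0.0922
Since p ≈ 0.0922 > α = 0.02, fail to reject H0; the data do not provide sufficient evidence against H0.

t = 1.721; fail to reject H0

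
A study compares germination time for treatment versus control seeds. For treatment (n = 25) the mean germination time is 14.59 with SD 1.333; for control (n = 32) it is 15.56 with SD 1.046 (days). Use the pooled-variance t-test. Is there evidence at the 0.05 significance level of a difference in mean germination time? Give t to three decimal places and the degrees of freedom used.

Let group 1 = treatment, group 2 = control. H0: μ_1 = μ_2; H1: μ_1 ≠ μ_2 (two-sample pooled-variance t-test, two-sided).
s_p² = [(25−1)·1.333² + (32−1)·1.046²]/(25+32−2) = 1.39205
t = (14.59 − 15.56)/√[1.39205·(1/25 + 1/32)] = -3.080
df = n₁ + n₂ − 2 = 55
Two-sided p-value ≈ 0.003
Since p ≈ 0.003 < α = 0.05, reject H0; the data support H1.

t = -3.080, df = 55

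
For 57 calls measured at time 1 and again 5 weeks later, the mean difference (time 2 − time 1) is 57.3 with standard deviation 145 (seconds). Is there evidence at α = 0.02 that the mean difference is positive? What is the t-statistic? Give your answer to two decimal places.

2.98

H0: μ_d = 0; H1: μ_d > 0 (paired t-test on the differences, right-tailed).
t = d̄/(s_d/√n) = 57.3/(145/√57) = 2.98
df = n − 1 = 56
p-value = P(T ≥ 2.98) ≈ 0.0021
Since p ≈ 0.0021 < α = 0.02, reject H0; the evidence is statistically significant.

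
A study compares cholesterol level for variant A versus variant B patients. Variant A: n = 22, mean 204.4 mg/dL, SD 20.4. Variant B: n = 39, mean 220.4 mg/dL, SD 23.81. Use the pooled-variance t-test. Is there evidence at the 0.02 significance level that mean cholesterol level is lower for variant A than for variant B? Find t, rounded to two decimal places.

Let group 1 = variant A, group 2 = variant B. H0: μ_1 = μ_2; H1: μ_1 < μ_2 (two-sample pooled-variance t-test, left-tailed).
s_p² = [(22−1)·20.4² + (39−1)·23.81²]/(22+39−2) = 513.257
t = (204.4 − 220.4)/√[513.257·(1/22 + 1/39)] = -2.65
df = n₁ + n₂ − 2 = 59
p-value = P(T ≤ -2.65) ≈ 0.0052
Since p ≈ 0.0052 < α = 0.02, reject H0; the data support H1.

-2.65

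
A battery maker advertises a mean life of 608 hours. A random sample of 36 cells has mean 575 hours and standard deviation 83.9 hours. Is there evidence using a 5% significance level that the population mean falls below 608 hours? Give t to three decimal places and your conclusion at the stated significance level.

H0: μ = 608; H1: μ < 608 (one-sample t-test, left-tailed).
t = (x̄ − μ₀)/(s/√n) = (575 − 608)/(83.9/√36) = -2.360
df = n − 1 = 35
p-value = P(T ≤ -2.360) ≈ 0.012
Since p ≈ 0.012 < α = 0.05, reject H0; the evidence is statistically significant.

t = -2.360; reject H0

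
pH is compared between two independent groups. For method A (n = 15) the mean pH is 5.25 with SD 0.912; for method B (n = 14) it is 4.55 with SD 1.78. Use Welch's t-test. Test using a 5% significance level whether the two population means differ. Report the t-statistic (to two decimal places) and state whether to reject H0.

t = 1.32; fail to reject H0

Let group 1 = method A, group 2 = method B. H0: μ_1 = μ_2; H1: μ_1 ≠ μ_2 (Welch's two-sample t-test, two-sided).
t = (x̄_1 − x̄_2)/√(s_1²/n_1 + s_2²/n_2) = (5.25 − 4.55)/√(0.912²/15 + 1.78²/14) = 1.32
Welch–Satterthwaite df ≈ 19.09
Two-sided p-value ≈ 0.2029
Since p ≈ 0.2029 > α = 0.05, fail to reject H0; the evidence is not statistically significant.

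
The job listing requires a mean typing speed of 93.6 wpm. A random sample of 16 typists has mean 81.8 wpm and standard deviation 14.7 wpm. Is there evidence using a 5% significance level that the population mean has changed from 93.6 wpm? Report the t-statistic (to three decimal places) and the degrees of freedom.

H0: μ = 93.6; H1: μ ≠ 93.6 (one-sample t-test, two-sided).
t = (x̄ − μ₀)/(s/√n) = (81.8 − 93.6)/(14.7/√16) = -3.211
df = n − 1 = 15
Two-sided p-value ≈ 0.006
Since p ≈ 0.006 < α = 0.05, reject H0; the evidence is statistically significant.

t = -3.211, df = 15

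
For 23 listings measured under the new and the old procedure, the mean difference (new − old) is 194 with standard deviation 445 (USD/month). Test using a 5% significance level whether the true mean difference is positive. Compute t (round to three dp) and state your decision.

H0: μ_d = 0; H1: μ_d > 0 (paired t-test on the differences, right-tailed).
t = d̄/(s_d/√n) = 194/(445/√23) = 2.091
df = n − 1 = 22
p-value = P(T ≥ 2.091) ≈ 0.024
Since p ≈ 0.024 < α = 0.05, reject H0; the data support H1.

t = 2.091; reject H0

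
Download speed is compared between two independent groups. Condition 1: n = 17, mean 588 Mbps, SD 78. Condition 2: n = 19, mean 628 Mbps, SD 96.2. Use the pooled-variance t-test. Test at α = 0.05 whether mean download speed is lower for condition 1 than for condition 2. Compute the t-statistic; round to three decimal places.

-1.360

Let group 1 = condition 1, group 2 = condition 2. H0: μ_1 = μ_2; H1: μ_1 < μ_2 (two-sample pooled-variance t-test, left-tailed).
s_p² = [(17−1)·78² + (19−1)·96.2²]/(17+19−2) = 7762.47
t = (588 − 628)/√[7762.47·(1/17 + 1/19)] = -1.360
df = n₁ + n₂ − 2 = 34
p-value = P(T ≤ -1.360) ≈ 0.0914
Since p ≈ 0.0914 > α = 0.05, fail to reject H0; the data do not provide sufficient evidence against H0.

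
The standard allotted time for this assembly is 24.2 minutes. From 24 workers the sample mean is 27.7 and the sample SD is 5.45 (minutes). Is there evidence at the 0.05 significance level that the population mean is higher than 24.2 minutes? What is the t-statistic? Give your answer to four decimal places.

3.1461

H0: μ = 24.2; H1: μ > 24.2 (one-sample t-test, right-tailed).
t = (x̄ − μ₀)/(s/√n) = (27.7 − 24.2)/(5.45/√24) = 3.1461
df = n − 1 = 23
p-value = P(T ≥ 3.1461) ≈ 0.0023
Since p ≈ 0.0023 < α = 0.05, reject H0; the evidence is statistically significant.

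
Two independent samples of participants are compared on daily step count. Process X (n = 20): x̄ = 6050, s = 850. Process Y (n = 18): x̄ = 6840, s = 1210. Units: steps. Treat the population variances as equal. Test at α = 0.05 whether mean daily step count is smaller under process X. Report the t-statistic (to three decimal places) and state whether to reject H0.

t = -2.348; reject H0

Let group 1 = process X, group 2 = process Y. H0: μ_1 = μ_2; H1: μ_1 < μ_2 (two-sample pooled-variance t-test, left-tailed).
s_p² = [(20−1)·850² + (18−1)·1210²]/(20+18−2) = 1072700
t = (6050 − 6840)/√[1072700·(1/20 + 1/18)] = -2.348
df = n₁ + n₂ − 2 = 36
p-value = P(T ≤ -2.348) ≈ 0.0123
Since p ≈ 0.0123 < α = 0.05, reject H0; the evidence is statistically significant.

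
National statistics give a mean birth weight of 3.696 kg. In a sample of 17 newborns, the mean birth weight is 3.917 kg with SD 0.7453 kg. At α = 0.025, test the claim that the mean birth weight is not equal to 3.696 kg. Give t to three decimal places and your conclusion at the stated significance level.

t = 1.223; fail to reject H0

H0: μ = 3.696; H1: μ ≠ 3.696 (one-sample t-test, two-sided).
t = (x̄ − μ₀)/(s/√n) = (3.917 − 3.696)/(0.7453/√17) = 1.223
df = n − 1 = 16
Two-sided p-value ≈ 0.239
Since p ≈ 0.239 > α = 0.025, fail to reject H0; the evidence is not statistically significant.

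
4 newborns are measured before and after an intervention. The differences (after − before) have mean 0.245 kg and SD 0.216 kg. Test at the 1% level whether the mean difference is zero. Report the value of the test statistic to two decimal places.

2.27

H0: μ_d = 0; H1: μ_d ≠ 0 (paired t-test on the differences, two-sided).
t = d̄/(s_d/√n) = 0.245/(0.216/√4) = 2.27
df = n − 1 = 3
Two-sided p-value ≈ 0.1081
Since p ≈ 0.1081 > α = 0.01, fail to reject H0; the evidence is not statistically significant.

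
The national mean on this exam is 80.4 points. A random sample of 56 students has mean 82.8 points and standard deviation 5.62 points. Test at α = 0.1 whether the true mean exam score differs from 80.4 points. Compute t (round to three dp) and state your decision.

t = 3.196; reject H0

H0: μ = 80.4; H1: μ ≠ 80.4 (one-sample t-test, two-sided).
t = (x̄ − μ₀)/(s/√n) = (82.8 − 80.4)/(5.62/√56) = 3.196
df = n − 1 = 55
Two-sided p-value ≈ 0.002
Since p ≈ 0.002 < α = 0.1, reject H0; the evidence is statistically significant.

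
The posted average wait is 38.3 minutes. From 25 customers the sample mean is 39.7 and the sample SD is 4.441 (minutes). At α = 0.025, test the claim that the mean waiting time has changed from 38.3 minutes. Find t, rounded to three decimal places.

1.576

H0: μ = 38.3; H1: μ ≠ 38.3 (one-sample t-test, two-sided).
t = (x̄ − μ₀)/(s/√n) = (39.7 − 38.3)/(4.441/√25) = 1.576
df = n − 1 = 24
Two-sided p-value ≈ 0.1281
Since p ≈ 0.1281 > α = 0.025, fail to reject H0; the data do not provide sufficient evidence against H0.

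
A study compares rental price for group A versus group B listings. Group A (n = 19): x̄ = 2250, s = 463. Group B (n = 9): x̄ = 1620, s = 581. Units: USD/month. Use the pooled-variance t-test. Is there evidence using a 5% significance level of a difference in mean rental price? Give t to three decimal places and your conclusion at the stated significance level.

Let group 1 = group A, group 2 = group B. H0: μ_1 = μ_2; H1: μ_1 ≠ μ_2 (two-sample pooled-variance t-test, two-sided).
s_p² = [(19−1)·463² + (9−1)·581²]/(19+9−2) = 252274
t = (2250 − 1620)/√[252274·(1/19 + 1/9)] = 3.100
df = n₁ + n₂ − 2 = 26
Two-sided p-value ≈ 0.0046
Since p ≈ 0.0046 < α = 0.05, reject H0; the evidence is statistically significant.

t = 3.100; reject H0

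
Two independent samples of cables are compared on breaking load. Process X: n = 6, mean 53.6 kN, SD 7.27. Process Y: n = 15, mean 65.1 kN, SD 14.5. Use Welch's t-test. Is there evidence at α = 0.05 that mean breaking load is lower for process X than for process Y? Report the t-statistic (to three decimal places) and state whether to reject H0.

t = -2.407; reject H0

Let group 1 = process X, group 2 = process Y. H0: μ_1 = μ_2; H1: μ_1 < μ_2 (Welch's two-sample t-test, left-tailed).
t = (x̄_1 − x̄_2)/√(s_1²/n_1 + s_2²/n_2) = (53.6 − 65.1)/√(7.27²/6 + 14.5²/15) = -2.407
Welch–Satterthwaite df ≈ 17.63
p-value = P(T ≤ -2.407) ≈ 0.014
Since p ≈ 0.014 < α = 0.05, reject H0; the evidence is statistically significant.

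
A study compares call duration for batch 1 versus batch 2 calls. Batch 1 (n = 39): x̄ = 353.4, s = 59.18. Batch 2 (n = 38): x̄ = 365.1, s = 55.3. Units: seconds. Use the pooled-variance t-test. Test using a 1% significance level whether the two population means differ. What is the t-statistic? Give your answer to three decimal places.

Let group 1 = batch 1, group 2 = batch 2. H0: μ_1 = μ_2; H1: μ_1 ≠ μ_2 (two-sample pooled-variance t-test, two-sided).
s_p² = [(39−1)·59.18² + (38−1)·55.3²]/(39+38−2) = 3283.14
t = (353.4 − 365.1)/√[3283.14·(1/39 + 1/38)] = -0.896
df = n₁ + n₂ − 2 = 75
Two-sided p-value ≈ 0.373
Since p ≈ 0.373 > α = 0.01, fail to reject H0; the data do not provide sufficient evidence against H0.

-0.896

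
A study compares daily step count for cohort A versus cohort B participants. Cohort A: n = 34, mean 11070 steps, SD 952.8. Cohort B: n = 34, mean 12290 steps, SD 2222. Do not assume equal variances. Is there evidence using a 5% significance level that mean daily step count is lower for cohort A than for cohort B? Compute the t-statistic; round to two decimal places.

Let group 1 = cohort A, group 2 = cohort B. H0: μ_1 = μ_2; H1: μ_1 < μ_2 (Welch's two-sample t-test, left-tailed).
t = (x̄_1 − x̄_2)/√(s_1²/n_1 + s_2²/n_2) = (11070 − 12290)/√(952.8²/34 + 2222²/34) = -2.94
Welch–Satterthwaite df ≈ 44.74
p-value = P(T ≤ -2.94) ≈ 0.003
Since p ≈ 0.003 < α = 0.05, reject H0; the evidence is statistically significant.

-2.94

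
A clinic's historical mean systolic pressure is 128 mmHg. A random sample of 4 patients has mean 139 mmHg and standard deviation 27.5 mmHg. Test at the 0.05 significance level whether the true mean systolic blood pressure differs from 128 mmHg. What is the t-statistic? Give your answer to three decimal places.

0.800

H0: μ = 128; H1: μ ≠ 128 (one-sample t-test, two-sided).
t = (x̄ − μ₀)/(s/√n) = (139 − 128)/(27.5/√4) = 0.800
df = n − 1 = 3
Two-sided p-value ≈ 0.482
Since p ≈ 0.482 > α = 0.05, fail to reject H0; the data do not provide sufficient evidence against H0.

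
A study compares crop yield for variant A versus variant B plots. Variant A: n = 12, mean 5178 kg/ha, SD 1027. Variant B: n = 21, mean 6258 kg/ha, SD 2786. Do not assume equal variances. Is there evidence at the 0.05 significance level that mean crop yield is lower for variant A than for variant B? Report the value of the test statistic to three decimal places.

-1.597

Let group 1 = variant A, group 2 = variant B. H0: μ_1 = μ_2; H1: μ_1 < μ_2 (Welch's two-sample t-test, left-tailed).
t = (x̄_1 − x̄_2)/√(s_1²/n_1 + s_2²/n_2) = (5178 − 6258)/√(1027²/12 + 2786²/21) = -1.597
Welch–Satterthwaite df ≈ 27.79
p-value = P(T ≤ -1.597) ≈ 0.0608
Since p ≈ 0.0608 > α = 0.05, fail to reject H0; the data do not provide sufficient evidence against H0.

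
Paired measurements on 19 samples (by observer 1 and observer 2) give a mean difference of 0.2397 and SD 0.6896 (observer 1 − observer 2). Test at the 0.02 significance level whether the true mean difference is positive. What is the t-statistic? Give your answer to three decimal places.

H0: μ_d = 0; H1: μ_d > 0 (paired t-test on the differences, right-tailed).
t = d̄/(s_d/√n) = 0.2397/(0.6896/√19) = 1.515
df = n − 1 = 18
p-value = P(T ≥ 1.515) ≈ 0.0736
Since p ≈ 0.0736 > α = 0.02, fail to reject H0; the data do not provide sufficient evidence against H0.

1.515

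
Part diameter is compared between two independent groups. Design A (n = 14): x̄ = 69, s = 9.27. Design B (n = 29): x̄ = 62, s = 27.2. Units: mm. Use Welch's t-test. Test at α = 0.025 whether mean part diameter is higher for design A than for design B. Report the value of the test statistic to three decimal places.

Let group 1 = design A, group 2 = design B. H0: μ_1 = μ_2; H1: μ_1 > μ_2 (Welch's two-sample t-test, right-tailed).
t = (x̄_1 − x̄_2)/√(s_1²/n_1 + s_2²/n_2) = (69 − 62)/√(9.27²/14 + 27.2²/29) = 1.244
Welch–Satterthwaite df ≈ 38.32
p-value = P(T ≥ 1.244) ≈ 0.1105
Since p ≈ 0.1105 > α = 0.025, fail to reject H0; the evidence is not statistically significant.

1.244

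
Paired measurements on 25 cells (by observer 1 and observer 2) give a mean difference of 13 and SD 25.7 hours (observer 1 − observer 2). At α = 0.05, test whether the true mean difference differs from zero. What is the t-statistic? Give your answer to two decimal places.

2.53

H0: μ_d = 0; H1: μ_d ≠ 0 (paired t-test on the differences, two-sided).
t = d̄/(s_d/√n) = 13/(25.7/√25) = 2.53
df = n − 1 = 24
Two-sided p-value ≈ 0.018
Since p ≈ 0.018 < α = 0.05, reject H0; the evidence is statistically significant.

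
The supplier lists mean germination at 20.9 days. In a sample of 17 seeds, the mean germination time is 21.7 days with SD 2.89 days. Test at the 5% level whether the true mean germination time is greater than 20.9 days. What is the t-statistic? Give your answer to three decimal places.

1.141

H0: μ = 20.9; H1: μ > 20.9 (one-sample t-test, right-tailed).
t = (x̄ − μ₀)/(s/√n) = (21.7 − 20.9)/(2.89/√17) = 1.141
df = n − 1 = 16
p-value = P(T ≥ 1.141) ≈ 0.135
Since p ≈ 0.135 > α = 0.05, fail to reject H0; the evidence is not statistically significant.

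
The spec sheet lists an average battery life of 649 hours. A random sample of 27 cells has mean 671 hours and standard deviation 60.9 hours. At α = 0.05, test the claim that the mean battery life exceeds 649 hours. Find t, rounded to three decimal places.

1.877

H0: μ = 649; H1: μ > 649 (one-sample t-test, right-tailed).
t = (x̄ − μ₀)/(s/√n) = (671 − 649)/(60.9/√27) = 1.877
df = n − 1 = 26
p-value = P(T ≥ 1.877) ≈ 0.036
Since p ≈ 0.036 < α = 0.05, reject H0; the data support H1.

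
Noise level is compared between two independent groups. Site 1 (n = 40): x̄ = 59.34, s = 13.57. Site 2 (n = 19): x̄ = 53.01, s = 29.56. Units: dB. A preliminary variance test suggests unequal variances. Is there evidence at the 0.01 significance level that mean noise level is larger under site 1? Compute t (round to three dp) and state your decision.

t = 0.890; fail to reject H0

Let group 1 = site 1, group 2 = site 2. H0: μ_1 = μ_2; H1: μ_1 > μ_2 (Welch's two-sample t-test, right-tailed).
t = (x̄_1 − x̄_2)/√(s_1²/n_1 + s_2²/n_2) = (59.34 − 53.01)/√(13.57²/40 + 29.56²/19) = 0.890
Welch–Satterthwaite df ≈ 21.68
p-value = P(T ≥ 0.890) ≈ 0.192
Since p ≈ 0.192 > α = 0.01, fail to reject H0; the evidence is not statistically significant.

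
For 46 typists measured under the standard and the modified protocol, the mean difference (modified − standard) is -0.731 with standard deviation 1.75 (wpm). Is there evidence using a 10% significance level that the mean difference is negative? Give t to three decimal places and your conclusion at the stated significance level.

t = -2.833; reject H0

H0: μ_d = 0; H1: μ_d < 0 (paired t-test on the differences, left-tailed).
t = d̄/(s_d/√n) = -0.731/(1.75/√46) = -2.833
df = n − 1 = 45
p-value = P(T ≤ -2.833) ≈ 0.003
Since p ≈ 0.003 < α = 0.1, reject H0; the evidence is statistically significant.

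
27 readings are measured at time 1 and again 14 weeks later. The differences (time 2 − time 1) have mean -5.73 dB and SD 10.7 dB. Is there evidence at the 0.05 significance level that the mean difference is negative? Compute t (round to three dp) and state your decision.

t = -2.783; reject H0

H0: μ_d = 0; H1: μ_d < 0 (paired t-test on the differences, left-tailed).
t = d̄/(s_d/√n) = -5.73/(10.7/√27) = -2.783
df = n − 1 = 26
p-value = P(T ≤ -2.783) ≈ 0.0050
Since p ≈ 0.0050 < α = 0.05, reject H0; the data support H1.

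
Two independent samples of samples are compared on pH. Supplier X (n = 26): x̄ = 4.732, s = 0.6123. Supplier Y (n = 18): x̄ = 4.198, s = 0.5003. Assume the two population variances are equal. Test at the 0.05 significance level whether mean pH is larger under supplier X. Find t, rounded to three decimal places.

Let group 1 = supplier X, group 2 = supplier Y. H0: μ_1 = μ_2; H1: μ_1 > μ_2 (two-sample pooled-variance t-test, right-tailed).
s_p² = [(26−1)·0.6123² + (18−1)·0.5003²]/(26+18−2) = 0.324473
t = (4.732 − 4.198)/√[0.324473·(1/26 + 1/18)] = 3.057
df = n₁ + n₂ − 2 = 42
p-value = P(T ≥ 3.057) ≈ 0.0019
Since p ≈ 0.0019 < α = 0.05, reject H0; the data support H1.

3.057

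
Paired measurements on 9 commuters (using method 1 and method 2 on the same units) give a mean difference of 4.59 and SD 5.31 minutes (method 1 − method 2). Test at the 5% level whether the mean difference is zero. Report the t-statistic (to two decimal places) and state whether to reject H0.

t = 2.59; reject H0

H0: μ_d = 0; H1: μ_d ≠ 0 (paired t-test on the differences, two-sided).
t = d̄/(s_d/√n) = 4.59/(5.31/√9) = 2.59
df = n − 1 = 8
Two-sided p-value ≈ 0.032
Since p ≈ 0.032 < α = 0.05, reject H0; the evidence is statistically significant.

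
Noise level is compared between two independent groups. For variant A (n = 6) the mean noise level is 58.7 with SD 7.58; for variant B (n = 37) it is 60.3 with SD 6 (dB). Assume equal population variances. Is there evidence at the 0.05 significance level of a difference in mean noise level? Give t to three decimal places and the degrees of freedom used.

Let group 1 = variant A, group 2 = variant B. H0: μ_1 = μ_2; H1: μ_1 ≠ μ_2 (two-sample pooled-variance t-test, two-sided).
s_p² = [(6−1)·7.58² + (37−1)·6²]/(6+37−2) = 38.6166
t = (58.7 − 60.3)/√[38.6166·(1/6 + 1/37)] = -0.585
df = n₁ + n₂ − 2 = 41
Two-sided p-value ≈ 0.5617
Since p ≈ 0.5617 > α = 0.05, fail to reject H0; the data do not provide sufficient evidence against H0.

t = -0.585, df = 41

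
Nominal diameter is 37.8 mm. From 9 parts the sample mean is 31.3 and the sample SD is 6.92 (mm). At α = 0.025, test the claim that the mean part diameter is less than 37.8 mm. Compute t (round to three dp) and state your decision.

t = -2.818; reject H0

H0: μ = 37.8; H1: μ < 37.8 (one-sample t-test, left-tailed).
t = (x̄ − μ₀)/(s/√n) = (31.3 − 37.8)/(6.92/√9) = -2.818
df = n − 1 = 8
p-value = P(T ≤ -2.818) ≈ 0.0113
Since p ≈ 0.0113 < α = 0.025, reject H0; the evidence is statistically significant.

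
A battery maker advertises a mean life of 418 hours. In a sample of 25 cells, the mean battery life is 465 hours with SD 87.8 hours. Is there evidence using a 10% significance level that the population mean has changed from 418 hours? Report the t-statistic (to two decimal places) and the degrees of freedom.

H0: μ = 418; H1: μ ≠ 418 (one-sample t-test, two-sided).
t = (x̄ − μ₀)/(s/√n) = (465 − 418)/(87.8/√25) = 2.68
df = n − 1 = 24
Two-sided p-value ≈ 0.013
Since p ≈ 0.013 < α = 0.1, reject H0; the evidence is statistically significant.

t = 2.68, df = 24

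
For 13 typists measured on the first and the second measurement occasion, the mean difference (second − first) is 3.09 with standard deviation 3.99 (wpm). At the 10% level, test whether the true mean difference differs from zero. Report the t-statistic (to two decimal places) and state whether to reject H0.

t = 2.79; reject H0

H0: μ_d = 0; H1: μ_d ≠ 0 (paired t-test on the differences, two-sided).
t = d̄/(s_d/√n) = 3.09/(3.99/√13) = 2.79
df = n − 1 = 12
Two-sided p-value ≈ 0.0163
Since p ≈ 0.0163 < α = 0.1, reject H0; the evidence is statistically significant.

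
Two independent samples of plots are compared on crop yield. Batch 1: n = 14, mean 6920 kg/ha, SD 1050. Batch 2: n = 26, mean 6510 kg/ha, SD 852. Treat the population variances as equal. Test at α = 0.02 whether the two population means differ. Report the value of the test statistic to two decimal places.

Let group 1 = batch 1, group 2 = batch 2. H0: μ_1 = μ_2; H1: μ_1 ≠ μ_2 (two-sample pooled-variance t-test, two-sided).
s_p² = [(14−1)·1050² + (26−1)·852²]/(14+26−2) = 854739
t = (6920 − 6510)/√[854739·(1/14 + 1/26)] = 1.34
df = n₁ + n₂ − 2 = 38
Two-sided p-value ≈ 0.1889
Since p ≈ 0.1889 > α = 0.02, fail to reject H0; the data do not provide sufficient evidence against H0.

1.34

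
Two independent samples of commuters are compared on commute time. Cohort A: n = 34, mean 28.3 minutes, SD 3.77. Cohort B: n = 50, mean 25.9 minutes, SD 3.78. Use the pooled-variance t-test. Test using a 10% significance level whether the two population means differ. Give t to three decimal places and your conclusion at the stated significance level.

t = 2.859; reject H0

Let group 1 = cohort A, group 2 = cohort B. H0: μ_1 = μ_2; H1: μ_1 ≠ μ_2 (two-sample pooled-variance t-test, two-sided).
s_p² = [(34−1)·3.77² + (50−1)·3.78²]/(34+50−2) = 14.258
t = (28.3 − 25.9)/√[14.258·(1/34 + 1/50)] = 2.859
df = n₁ + n₂ − 2 = 82
Two-sided p-value ≈ 0.0054
Since p ≈ 0.0054 < α = 0.1, reject H0; the data support H1.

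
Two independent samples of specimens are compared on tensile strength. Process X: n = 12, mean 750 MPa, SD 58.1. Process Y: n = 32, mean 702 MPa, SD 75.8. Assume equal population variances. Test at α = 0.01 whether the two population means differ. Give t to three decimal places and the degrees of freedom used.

t = 1.981, df = 42

Let group 1 = process X, group 2 = process Y. H0: μ_1 = μ_2; H1: μ_1 ≠ μ_2 (two-sample pooled-variance t-test, two-sided).
s_p² = [(12−1)·58.1² + (32−1)·75.8²]/(12+32−2) = 5124.92
t = (750 − 702)/√[5124.92·(1/12 + 1/32)] = 1.981
df = n₁ + n₂ − 2 = 42
Two-sided p-value ≈ 0.0542
Since p ≈ 0.0542 > α = 0.01, fail to reject H0; the evidence is not statistically significant.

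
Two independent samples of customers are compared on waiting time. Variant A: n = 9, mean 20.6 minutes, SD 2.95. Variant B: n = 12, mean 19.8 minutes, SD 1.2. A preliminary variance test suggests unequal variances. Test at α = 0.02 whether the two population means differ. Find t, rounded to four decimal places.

Let group 1 = variant A, group 2 = variant B. H0: μ_1 = μ_2; H1: μ_1 ≠ μ_2 (Welch's two-sample t-test, two-sided).
t = (x̄_1 − x̄_2)/√(s_1²/n_1 + s_2²/n_2) = (20.6 − 19.8)/√(2.95²/9 + 1.2²/12) = 0.7673
Welch–Satterthwaite df ≈ 10.00
Two-sided p-value ≈ 0.4606
Since p ≈ 0.4606 > α = 0.02, fail to reject H0; the evidence is not statistically significant.

0.7673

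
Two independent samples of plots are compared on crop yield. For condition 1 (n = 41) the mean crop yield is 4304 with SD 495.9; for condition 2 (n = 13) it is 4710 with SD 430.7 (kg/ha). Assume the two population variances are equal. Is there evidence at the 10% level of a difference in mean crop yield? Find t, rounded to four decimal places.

-2.6483

Let group 1 = condition 1, group 2 = condition 2. H0: μ_1 = μ_2; H1: μ_1 ≠ μ_2 (two-sample pooled-variance t-test, two-sided).
s_p² = [(41−1)·495.9² + (13−1)·430.7²]/(41+13−2) = 231975
t = (4304 − 4710)/√[231975·(1/41 + 1/13)] = -2.6483
df = n₁ + n₂ − 2 = 52
Two-sided p-value ≈ 0.0107
Since p ≈ 0.0107 < α = 0.1, reject H0; the evidence is statistically significant.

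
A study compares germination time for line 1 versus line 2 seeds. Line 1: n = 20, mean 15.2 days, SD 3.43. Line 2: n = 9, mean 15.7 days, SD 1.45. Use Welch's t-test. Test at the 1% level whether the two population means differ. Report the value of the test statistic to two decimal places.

-0.55

Let group 1 = line 1, group 2 = line 2. H0: μ_1 = μ_2; H1: μ_1 ≠ μ_2 (Welch's two-sample t-test, two-sided).
t = (x̄_1 − x̄_2)/√(s_1²/n_1 + s_2²/n_2) = (15.2 − 15.7)/√(3.43²/20 + 1.45²/9) = -0.55
Welch–Satterthwaite df ≈ 26.98
Two-sided p-value ≈ 0.5858
Since p ≈ 0.5858 > α = 0.01, fail to reject H0; the evidence is not statistically significant.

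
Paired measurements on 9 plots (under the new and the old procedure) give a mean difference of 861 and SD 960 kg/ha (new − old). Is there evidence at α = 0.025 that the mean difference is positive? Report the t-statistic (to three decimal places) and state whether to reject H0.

t = 2.691; reject H0

H0: μ_d = 0; H1: μ_d > 0 (paired t-test on the differences, right-tailed).
t = d̄/(s_d/√n) = 861/(960/√9) = 2.691
df = n − 1 = 8
p-value = P(T ≥ 2.691) ≈ 0.0137
Since p ≈ 0.0137 < α = 0.025, reject H0; the evidence is statistically significant.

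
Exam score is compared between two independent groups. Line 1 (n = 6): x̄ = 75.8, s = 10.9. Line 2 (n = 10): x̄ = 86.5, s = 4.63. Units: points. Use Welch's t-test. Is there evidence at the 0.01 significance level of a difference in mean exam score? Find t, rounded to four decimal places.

-2.2841

Let group 1 = line 1, group 2 = line 2. H0: μ_1 = μ_2; H1: μ_1 ≠ μ_2 (Welch's two-sample t-test, two-sided).
t = (x̄_1 − x̄_2)/√(s_1²/n_1 + s_2²/n_2) = (75.8 − 86.5)/√(10.9²/6 + 4.63²/10) = -2.2841
Welch–Satterthwaite df ≈ 6.10
Two-sided p-value ≈ 0.0617
Since p ≈ 0.0617 > α = 0.01, fail to reject H0; the data do not provide sufficient evidence against H0.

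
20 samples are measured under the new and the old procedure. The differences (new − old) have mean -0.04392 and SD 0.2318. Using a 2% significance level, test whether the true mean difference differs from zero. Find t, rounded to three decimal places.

H0: μ_d = 0; H1: μ_d ≠ 0 (paired t-test on the differences, two-sided).
t = d̄/(s_d/√n) = -0.04392/(0.2318/√20) = -0.847
df = n − 1 = 19
Two-sided p-value ≈ 0.407
Since p ≈ 0.407 > α = 0.02, fail to reject H0; the evidence is not statistically significant.

-0.847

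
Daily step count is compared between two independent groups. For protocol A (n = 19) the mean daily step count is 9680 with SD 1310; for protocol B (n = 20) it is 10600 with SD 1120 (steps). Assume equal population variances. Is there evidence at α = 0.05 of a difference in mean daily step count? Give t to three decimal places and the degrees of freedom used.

t = -2.361, df = 37

Let group 1 = protocol A, group 2 = protocol B. H0: μ_1 = μ_2; H1: μ_1 ≠ μ_2 (two-sample pooled-variance t-test, two-sided).
s_p² = [(19−1)·1310² + (20−1)·1120²]/(19+20−2) = 1479010
t = (9680 − 10600)/√[1479010·(1/19 + 1/20)] = -2.361
df = n₁ + n₂ − 2 = 37
Two-sided p-value ≈ 0.0236
Since p ≈ 0.0236 < α = 0.05, reject H0; the evidence is statistically significant.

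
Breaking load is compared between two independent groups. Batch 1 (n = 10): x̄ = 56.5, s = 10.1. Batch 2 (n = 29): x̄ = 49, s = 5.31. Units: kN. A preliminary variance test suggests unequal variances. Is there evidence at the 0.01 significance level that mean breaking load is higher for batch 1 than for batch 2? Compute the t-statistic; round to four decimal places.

Let group 1 = batch 1, group 2 = batch 2. H0: μ_1 = μ_2; H1: μ_1 > μ_2 (Welch's two-sample t-test, right-tailed).
t = (x̄_1 − x̄_2)/√(s_1²/n_1 + s_2²/n_2) = (56.5 − 49)/√(10.1²/10 + 5.31²/29) = 2.2437
Welch–Satterthwaite df ≈ 10.77
p-value = P(T ≥ 2.2437) ≈ 0.023
Since p ≈ 0.023 > α = 0.01, fail to reject H0; the data do not provide sufficient evidence against H0.

2.2437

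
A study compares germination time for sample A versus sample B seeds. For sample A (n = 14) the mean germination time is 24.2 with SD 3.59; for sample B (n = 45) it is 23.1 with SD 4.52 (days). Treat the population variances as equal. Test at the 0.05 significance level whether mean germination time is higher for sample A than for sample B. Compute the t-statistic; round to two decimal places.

Let group 1 = sample A, group 2 = sample B. H0: μ_1 = μ_2; H1: μ_1 > μ_2 (two-sample pooled-variance t-test, right-tailed).
s_p² = [(14−1)·3.59² + (45−1)·4.52²]/(14+45−2) = 18.7102
t = (24.2 − 23.1)/√[18.7102·(1/14 + 1/45)] = 0.83
df = n₁ + n₂ − 2 = 57
p-value = P(T ≥ 0.83) ≈ 0.205
Since p ≈ 0.205 > α = 0.05, fail to reject H0; the evidence is not statistically significant.

0.83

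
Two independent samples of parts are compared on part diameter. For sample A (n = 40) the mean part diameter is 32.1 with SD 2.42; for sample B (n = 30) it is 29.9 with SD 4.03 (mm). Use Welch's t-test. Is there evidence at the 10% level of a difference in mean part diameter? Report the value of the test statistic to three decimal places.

Let group 1 = sample A, group 2 = sample B. H0: μ_1 = μ_2; H1: μ_1 ≠ μ_2 (Welch's two-sample t-test, two-sided).
t = (x̄_1 − x̄_2)/√(s_1²/n_1 + s_2²/n_2) = (32.1 − 29.9)/√(2.42²/40 + 4.03²/30) = 2.653
Welch–Satterthwaite df ≈ 44.39
Two-sided p-value ≈ 0.011
Since p ≈ 0.011 < α = 0.1, reject H0; the evidence is statistically significant.

2.653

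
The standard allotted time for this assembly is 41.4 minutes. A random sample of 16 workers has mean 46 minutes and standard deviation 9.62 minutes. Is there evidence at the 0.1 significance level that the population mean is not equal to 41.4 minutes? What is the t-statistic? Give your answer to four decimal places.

H0: μ = 41.4; H1: μ ≠ 41.4 (one-sample t-test, two-sided).
t = (x̄ − μ₀)/(s/√n) = (46 − 41.4)/(9.62/√16) = 1.9127
df = n − 1 = 15
Two-sided p-value ≈ 0.0751
Since p ≈ 0.0751 < α = 0.1, reject H0; the evidence is statistically significant.

1.9127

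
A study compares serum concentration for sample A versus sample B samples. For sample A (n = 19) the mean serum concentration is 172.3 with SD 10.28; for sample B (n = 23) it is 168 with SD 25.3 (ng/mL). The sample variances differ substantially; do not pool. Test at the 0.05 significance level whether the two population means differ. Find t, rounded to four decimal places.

Let group 1 = sample A, group 2 = sample B. H0: μ_1 = μ_2; H1: μ_1 ≠ μ_2 (Welch's two-sample t-test, two-sided).
t = (x̄_1 − x̄_2)/√(s_1²/n_1 + s_2²/n_2) = (172.3 − 168)/√(10.28²/19 + 25.3²/23) = 0.7441
Welch–Satterthwaite df ≈ 30.20
Two-sided p-value ≈ 0.4626
Since p ≈ 0.4626 > α = 0.05, fail to reject H0; the data do not provide sufficient evidence against H0.

0.7441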